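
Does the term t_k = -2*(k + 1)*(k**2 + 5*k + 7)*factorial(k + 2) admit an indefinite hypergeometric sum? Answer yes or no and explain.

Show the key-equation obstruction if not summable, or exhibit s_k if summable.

Yes. s_k = -2*(k**2 + 2*k - 1)*factorial(k + 2).

Ratio r(k) = (k + 2)*(k + 3)*(5*k + (k + 1)**2 + 12)/((k + 1)*(k**2 + 5*k + 7)).
So A=k + 3 and B=1, with C=k**3 + 6*k**2 + 12*k + 7.
Set up (k + 3)·f(k+1) − (1)·f(k) − (k**3 + 6*k**2 + 12*k + 7) = 0.
From deg A=1, deg B=0, deg C=3: d=2.
Solving with deg f ≤ 2: f(k) = k**2 + 2*k - 1.
Then R = B(k−1)f/C = (k**2 + 2*k - 1)/((k + 1)*(k**2 + 5*k + 7)), so s_k = R(k)·t_k = -2*(k**2 + 2*k - 1)*factorial(k + 2).
s_(k+1) − s_k = -2*(k + 1)*(k**2 + 5*k + 7)*factorial(k + 2) = t_k.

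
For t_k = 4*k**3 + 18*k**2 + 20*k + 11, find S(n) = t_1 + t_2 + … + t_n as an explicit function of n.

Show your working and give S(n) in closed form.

Ratio r(k) = (4*k**3 + 30*k**2 + 68*k + 53)/(4*k**3 + 18*k**2 + 20*k + 11).
So A=1 and B=1, with C=k**3 + 9*k**2/2 + 5*k + 11/4.
f must satisfy (1)·f(k+1) − (1)·f(k) = k**3 + 9*k**2/2 + 5*k + 11/4.
deg f ≤ 4 (via 0,0,3).
Match coefficients ⇒ f(k) = k*(k**3 + 4*k**2 + 2*k + 4)/4.
R(k) = B(k−1)·f(k)/C(k) = k*(k**3 + 4*k**2 + 2*k + 4)/(4*k**3 + 18*k**2 + 20*k + 11); s_k = R·t_k = k*(k**3 + 4*k**2 + 2*k + 4).
Δs = 4*k**3 + 18*k**2 + 20*k + 11, as required.
Evaluate: s_(n+1) = n**4 + 8*n**3 + 20*n**2 + 24*n + 11; subtract s_(1) = 11 ⇒ S(n) = n*(n**3 + 8*n**2 + 20*n + 24).

S(n) = n*(n**3 + 8*n**2 + 20*n + 24)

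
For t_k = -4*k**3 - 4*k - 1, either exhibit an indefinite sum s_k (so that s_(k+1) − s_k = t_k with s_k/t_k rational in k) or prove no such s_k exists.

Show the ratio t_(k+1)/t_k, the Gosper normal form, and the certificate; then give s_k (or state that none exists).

s_k = k*(-k**3 + 2*k**2 - 3*k + 1)

The ratio is (4*k + 4*(k + 1)**3 + 5)/(4*k**3 + 4*k + 1).
Take A(k)=1, B(k)=1, C(k)=k**3 + k + 1/4.
f must satisfy (1)·f(k+1) − (1)·f(k) = k**3 + k + 1/4.
From deg A=0, deg B=0, deg C=3: d=4.
Coefficient equations give f(k) = k*(k**3 - 2*k**2 + 3*k - 1)/4.
R(k) = B(k−1)·f(k)/C(k) = k*(k**3 - 2*k**2 + 3*k - 1)/(4*k**3 + 4*k + 1); s_k = R·t_k = k*(-k**3 + 2*k**2 - 3*k + 1).
Check: Δs_k = -4*k**3 - 4*k - 1. ✓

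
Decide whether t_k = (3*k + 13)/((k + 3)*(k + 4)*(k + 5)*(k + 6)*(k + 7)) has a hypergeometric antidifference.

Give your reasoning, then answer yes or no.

Compute t_(k+1)/t_k: get (k + 3)*(3*k + 16)/((k + 8)*(3*k + 13)).
Gosper form: A/B · C(k+1)/C(k) with A=k + 3, B=k + 8, C=k + 13/3.
Solve (k + 3)·f(k+1) − (k + 7)·f(k) = k + 13/3.
Bound: deg f ≤ 4.
Match coefficients ⇒ f(k) = k*(k + 4)*(k**2 + 14*k + 63)/270.
Get s_k = R·t_k = k*(k**2 + 14*k + 63)/(90*(k**3 + 14*k**2 + 63*k + 90)) with R(k) = B(k−1)f(k)/C(k) = k*(k + 4)*(k + 7)*(k**2 + 14*k + 63)/(90*(3*k + 13)).
s_(k+1) − s_k = (3*k + 13)/(k**5 + 25*k**4 + 245*k**3 + 1175*k**2 + 2754*k + 2520) = t_k.

Yes. s_k = k*(k**2 + 14*k + 63)/(90*(k**3 + 14*k**2 + 63*k + 90)).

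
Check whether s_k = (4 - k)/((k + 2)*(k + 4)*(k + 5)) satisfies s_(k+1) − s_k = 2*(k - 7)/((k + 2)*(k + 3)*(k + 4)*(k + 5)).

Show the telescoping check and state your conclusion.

s_(k+1) = (3 - k)/((k + 3)*(k + 5)*(k + 6))
s_(k+1) − s_k = 2*(k**2 - 4*k - 24)/(k**5 + 20*k**4 + 155*k**3 + 580*k**2 + 1044*k + 720)
(s_(k+1) − s_k) − t_k = 6*(6 - k)/(k**5 + 20*k**4 + 155*k**3 + 580*k**2 + 1044*k + 720)

Invalid: residual 6*(6 - k)/(k**5 + 20*k**4 + 155*k**3 + 580*k**2 + 1044*k + 720) ≠ 0.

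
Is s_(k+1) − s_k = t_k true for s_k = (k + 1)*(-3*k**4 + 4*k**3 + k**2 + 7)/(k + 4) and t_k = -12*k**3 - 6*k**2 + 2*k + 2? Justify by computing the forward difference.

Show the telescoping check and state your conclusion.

Invalid: residual 3*(9*k**4 + 58*k**3 + 23*k**2 - 10*k - 1)/(k**2 + 9*k + 20) ≠ 0.

s_(k+1) = (k + 2)*(-3*(k + 1)**4 + 4*(k + 1)**3 + (k + 1)**2 + 7)/(k + 5)
s_(k+1) − s_k = (-12*k**5 - 87*k**4 - 118*k**3 - 31*k**2 + 28*k + 37)/(k**2 + 9*k + 20)
(s_(k+1) − s_k) − t_k = 3*(9*k**4 + 58*k**3 + 23*k**2 - 10*k - 1)/(k**2 + 9*k + 20)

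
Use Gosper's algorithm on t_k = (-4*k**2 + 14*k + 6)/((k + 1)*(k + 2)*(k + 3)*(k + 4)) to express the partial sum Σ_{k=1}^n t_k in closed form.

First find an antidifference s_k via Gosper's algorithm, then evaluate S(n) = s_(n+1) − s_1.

Compute t_(k+1)/t_k: get (k + 1)*(7*k - 2*(k + 1)**2 + 10)/((k + 5)*(-2*k**2 + 7*k + 3)).
A = k + 1, B = k + 5, C = k**2 - 7*k/2 - 3/2.
Solve (k + 1)·f(k+1) − (k + 4)·f(k) = k**2 - 7*k/2 - 3/2.
Degrees (1,1,2) ⇒ d ≤ 3.
Coefficient equations give f(k) = -k*(k**2 + 30*k + 5)/24.
Then R = B(k−1)f/C = -k*(k + 4)*(k**2 + 30*k + 5)/(12*(2*k**2 - 7*k - 3)), so s_k = R(k)·t_k = k*(k**2 + 30*k + 5)/(6*(k + 1)*(k + 2)*(k + 3)).
Verify: 2*(-2*k**2 + 7*k + 3)/(k**4 + 10*k**3 + 35*k**2 + 50*k + 24) matches t_k.
s_(n+1) = (n**3 + 33*n**2 + 68*n + 36)/(6*(n**3 + 9*n**2 + 26*n + 24)) and s_(1) = 1/4, so S(n) = n*(-n**2 + 39*n + 58)/(12*(n**3 + 9*n**2 + 26*n + 24)).

S(n) = n*(-n**2 + 39*n + 58)/(12*(n**3 + 9*n**2 + 26*n + 24))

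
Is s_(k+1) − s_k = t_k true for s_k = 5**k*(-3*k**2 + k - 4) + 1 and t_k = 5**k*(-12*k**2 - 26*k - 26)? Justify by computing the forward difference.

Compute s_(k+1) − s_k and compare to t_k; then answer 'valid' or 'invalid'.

s_(k+1) = 5**(k + 1)*(k - 3*(k + 1)**2 - 3) + 1
s_(k+1) − s_k = 5**k*(-12*k**2 - 26*k - 26)
(s_(k+1) − s_k) − t_k = 0

Valid — Δs_k = t_k.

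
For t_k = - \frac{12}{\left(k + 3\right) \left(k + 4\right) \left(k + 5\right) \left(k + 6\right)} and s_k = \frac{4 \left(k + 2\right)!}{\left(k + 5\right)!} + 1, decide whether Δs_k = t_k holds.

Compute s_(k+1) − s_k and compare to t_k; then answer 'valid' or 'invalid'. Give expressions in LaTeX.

s_(k+1) = 4*factorial(k + 3)/factorial(k + 6) + 1
s_(k+1) − s_k = -12/((k + 3)*(k + 4)*(k + 5)*(k + 6))
(s_(k+1) − s_k) − t_k = 0

Valid — Δs_k = t_k.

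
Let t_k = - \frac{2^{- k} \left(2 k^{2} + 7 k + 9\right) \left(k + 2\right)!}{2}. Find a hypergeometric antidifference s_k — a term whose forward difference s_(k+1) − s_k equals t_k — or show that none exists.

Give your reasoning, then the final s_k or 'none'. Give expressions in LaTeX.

s_k = - 2^{- k} \left(2 k + 3\right) \left(k + 2\right)!

Ratio r(k) = (k + 3)*(7*k + 2*(k + 1)**2 + 16)/(2*(2*k**2 + 7*k + 9)).
Normal form (A,B,C) = (k/2 + 3/2, 1, k**2 + 7*k/2 + 9/2).
Need (k/2 + 3/2)·f(k+1) − (1)·f(k) = k**2 + 7*k/2 + 9/2.
From deg A=1, deg B=0, deg C=2: d=1.
Coefficient equations give f(k) = 2*k + 3.
So s_k = (B(k−1)f/C)·t_k = (2*(2*k + 3)/(2*k**2 + 7*k + 9))·t_k = -(2*k + 3)*factorial(k + 2)/2**k.
Check: Δs_k = -(2*k**2 + 7*k + 9)*factorial(k + 2)/(2*2**k). ✓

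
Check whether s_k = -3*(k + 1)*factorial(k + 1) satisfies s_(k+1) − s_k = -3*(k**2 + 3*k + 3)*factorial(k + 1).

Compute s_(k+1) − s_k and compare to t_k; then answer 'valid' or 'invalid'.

Valid: the claim telescopes to t_k.

s_(k+1) = -3*(k + 2)*factorial(k + 2)
s_(k+1) − s_k = -3*(k**2 + 3*k + 3)*factorial(k + 1)
(s_(k+1) − s_k) − t_k = 0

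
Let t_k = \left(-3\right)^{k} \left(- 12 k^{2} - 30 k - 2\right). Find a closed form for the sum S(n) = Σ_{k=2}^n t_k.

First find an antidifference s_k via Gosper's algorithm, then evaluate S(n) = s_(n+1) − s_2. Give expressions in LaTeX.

Compute t_(k+1)/t_k: get 3*(-6*k**2 - 27*k - 22)/(6*k**2 + 15*k + 1).
So A=-3 and B=1, with C=k**2 + 5*k/2 + 1/6.
f must satisfy (-3)·f(k+1) − (1)·f(k) = k**2 + 5*k/2 + 1/6.
Bound: deg f ≤ 2.
Solve for f: f(k) = -(3*k**2 + 3*k - 4)/12 (degree 2 ≤ 2).
Certificate R = B(k−1)f/C = -(3*k**2 + 3*k - 4)/(2*(6*k**2 + 15*k + 1)) gives s_k = (-3)**k*(3*k**2 + 3*k - 4).
Check: Δs_k = (-3)**k*(-12*k**2 - 30*k - 2). ✓
s_(n+1) = (-3)**(n + 1)*(3*n**2 + 9*n + 2) and s_(2) = 126, so S(n) = -9*(-3)**n*n**2 - 27*(-3)**n*n - 6*(-3)**n - 126.

S(n) = - 9 \left(-3\right)^{n} n^{2} - 27 \left(-3\right)^{n} n - 6 \left(-3\right)^{n} - 126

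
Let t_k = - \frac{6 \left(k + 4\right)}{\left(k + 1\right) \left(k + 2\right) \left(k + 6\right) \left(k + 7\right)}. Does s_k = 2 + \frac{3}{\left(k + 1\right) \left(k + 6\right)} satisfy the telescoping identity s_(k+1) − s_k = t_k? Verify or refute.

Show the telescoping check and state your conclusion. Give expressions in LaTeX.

s_(k+1) = 2 + 3/((k + 2)*(k + 7))
s_(k+1) − s_k = 6*(-k - 4)/(k**4 + 16*k**3 + 83*k**2 + 152*k + 84)
(s_(k+1) − s_k) − t_k = 0

valid (s_(k+1) − s_k reduces to t_k)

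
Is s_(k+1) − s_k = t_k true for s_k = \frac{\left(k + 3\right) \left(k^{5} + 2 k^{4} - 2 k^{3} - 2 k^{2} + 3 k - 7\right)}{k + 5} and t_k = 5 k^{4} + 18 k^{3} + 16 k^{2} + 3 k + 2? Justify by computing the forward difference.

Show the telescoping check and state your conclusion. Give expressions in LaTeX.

Invalid: residual \frac{2 \left(- 4 k^{5} - 41 k^{4} - 108 k^{3} - 85 k^{2} - 14 k - 17\right)}{k^{2} + 11 k + 30} ≠ 0.

s_(k+1) = (k**6 + 11*k**5 + 44*k**4 + 78*k**3 + 62*k**2 + 19*k - 20)/(k + 6)
s_(k+1) − s_k = (5*k**6 + 65*k**5 + 282*k**4 + 503*k**3 + 345*k**2 + 84*k + 26)/(k**2 + 11*k + 30)
(s_(k+1) − s_k) − t_k = 2*(-4*k**5 - 41*k**4 - 108*k**3 - 85*k**2 - 14*k - 17)/(k**2 + 11*k + 30)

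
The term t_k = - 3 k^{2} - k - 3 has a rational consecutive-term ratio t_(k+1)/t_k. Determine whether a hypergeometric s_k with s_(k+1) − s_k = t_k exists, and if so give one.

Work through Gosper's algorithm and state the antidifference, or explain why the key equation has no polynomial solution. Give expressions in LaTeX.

r(k) = (k + 3*(k + 1)**2 + 4)/(3*k**2 + k + 3) after simplifying.
Normal form (A,B,C) = (1, 1, k**2 + k/3 + 1).
Solve (1)·f(k+1) − (1)·f(k) = k**2 + k/3 + 1.
d = 3 from the (0,0,2) case.
Solving with deg f ≤ 3: f(k) = k*(k**2 - k + 3)/3.
Certificate R = B(k−1)f/C = k*(k**2 - k + 3)/(3*k**2 + k + 3) gives s_k = k*(-k**2 + k - 3).
Check: Δs_k = -3*k**2 - k - 3. ✓

s_k = k \left(- k^{2} + k - 3\right)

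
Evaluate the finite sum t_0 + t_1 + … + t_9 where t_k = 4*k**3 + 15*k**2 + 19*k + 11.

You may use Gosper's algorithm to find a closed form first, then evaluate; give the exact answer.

Step 1: r(k) = (4*k**3 + 27*k**2 + 61*k + 49)/(4*k**3 + 15*k**2 + 19*k + 11).
Take A(k)=1, B(k)=1, C(k)=k**3 + 15*k**2/4 + 19*k/4 + 11/4.
Need (1)·f(k+1) − (1)·f(k) = k**3 + 15*k**2/4 + 19*k/4 + 11/4.
From deg A=0, deg B=0, deg C=3: d=4.
Match coefficients ⇒ f(k) = k*(k**3 + 3*k**2 + 3*k + 4)/4.
Certificate R = B(k−1)f/C = k*(k**3 + 3*k**2 + 3*k + 4)/(4*k**3 + 15*k**2 + 19*k + 11) gives s_k = k*(k**3 + 3*k**2 + 3*k + 4).
s_(k+1) − s_k = 4*k**3 + 15*k**2 + 19*k + 11 = t_k.
Sum = s_(10) − s_(0); s_(10) = 13340, s_(0) = 0 ⇒ 13340.

Σ = 13340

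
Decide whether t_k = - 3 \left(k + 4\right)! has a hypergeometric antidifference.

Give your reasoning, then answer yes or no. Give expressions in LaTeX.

The ratio is k + 5.
Take A(k)=k + 5, B(k)=1, C(k)=1.
Key eq: (k + 5)·f(k+1) = (1)·f(k) + (1).
From deg A=1, deg B=0, deg C=0: d=-1.
d = -1 < 0 ⇒ no nonzero polynomial f; not summable.

No; the degree bound rules out any f.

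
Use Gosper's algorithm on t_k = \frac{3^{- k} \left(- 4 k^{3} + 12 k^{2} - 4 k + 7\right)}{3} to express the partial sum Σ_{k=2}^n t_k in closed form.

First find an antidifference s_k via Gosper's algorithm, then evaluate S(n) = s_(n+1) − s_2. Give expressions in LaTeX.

S(n) = 3^{- n - 2} \left(- 5 \cdot 3^{n} + 6 n^{3} + 9 n^{2} + 6 n - 6\right)

Compute t_(k+1)/t_k: get (4*k**3 - 8*k - 11)/(3*(4*k**3 - 12*k**2 + 4*k - 7)).
A = 1/3, B = 1, C = k**3 - 3*k**2 + k - 7/4.
Need (1/3)·f(k+1) − (1)·f(k) = k**3 - 3*k**2 + k - 7/4.
d = 3 from the (0,0,3) case.
Coefficient equations give f(k) = -3*(2*k - 3)*(k**2 + 1)/4.
So s_k = (B(k−1)f/C)·t_k = (-3*(2*k - 3)*(k**2 + 1)/(4*k**3 - 12*k**2 + 4*k - 7))·t_k = (2*k**3 - 3*k**2 + 2*k - 3)/3**k.
s_(k+1) − s_k = (-4*k**3 + 12*k**2 - 4*k + 7)/(3*3**k) = t_k.
Σ_(k=2)^n t_k = s_(n+1) − s_(2) = (3**(-n - 1)*(2*n**3 + 3*n**2 + 2*n - 2)) − (5/9), i.e. 3**(-n - 2)*(-5*3**n + 6*n**3 + 9*n**2 + 6*n - 6).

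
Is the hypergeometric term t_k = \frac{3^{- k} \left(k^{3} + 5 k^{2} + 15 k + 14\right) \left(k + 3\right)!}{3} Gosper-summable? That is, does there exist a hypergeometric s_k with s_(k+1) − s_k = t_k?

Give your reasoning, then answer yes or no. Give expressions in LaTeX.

Yes. s_k = 3^{- k} \left(k^{2} + 2 k + 2\right) \left(k + 3\right)!.

The ratio is (k**4 + 12*k**3 + 60*k**2 + 147*k + 140)/(3*(k**3 + 5*k**2 + 15*k + 14)).
Take A(k)=k/3 + 4/3, B(k)=1, C(k)=k**3 + 5*k**2 + 15*k + 14.
Key eq: (k/3 + 4/3)·f(k+1) = (1)·f(k) + (k**3 + 5*k**2 + 15*k + 14).
d = 2 from the (1,0,3) case.
Solving with deg f ≤ 2: f(k) = 3*(k**2 + 2*k + 2).
Get s_k = R·t_k = (k**2 + 2*k + 2)*factorial(k + 3)/3**k with R(k) = B(k−1)f(k)/C(k) = 3*(k**2 + 2*k + 2)/(k**3 + 5*k**2 + 15*k + 14).
Δs = (k**3 + 5*k**2 + 15*k + 14)*factorial(k + 3)/(3*3**k), as required.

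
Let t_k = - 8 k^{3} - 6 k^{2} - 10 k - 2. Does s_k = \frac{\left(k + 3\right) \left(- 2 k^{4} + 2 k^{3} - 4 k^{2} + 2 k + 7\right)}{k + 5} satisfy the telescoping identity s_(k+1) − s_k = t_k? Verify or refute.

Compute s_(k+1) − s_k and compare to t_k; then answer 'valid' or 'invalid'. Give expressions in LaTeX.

Invalid: residual \frac{2 \left(6 k^{4} + 48 k^{3} + 36 k^{2} + 54 k + 17\right)}{k^{2} + 11 k + 30} ≠ 0.

s_(k+1) = (-2*k**5 - 14*k**4 - 34*k**3 - 48*k**2 - 27*k + 20)/(k + 6)
s_(k+1) − s_k = 2*(-4*k**5 - 41*k**4 - 110*k**3 - 110*k**2 - 107*k - 13)/(k**2 + 11*k + 30)
(s_(k+1) − s_k) − t_k = 2*(6*k**4 + 48*k**3 + 36*k**2 + 54*k + 17)/(k**2 + 11*k + 30)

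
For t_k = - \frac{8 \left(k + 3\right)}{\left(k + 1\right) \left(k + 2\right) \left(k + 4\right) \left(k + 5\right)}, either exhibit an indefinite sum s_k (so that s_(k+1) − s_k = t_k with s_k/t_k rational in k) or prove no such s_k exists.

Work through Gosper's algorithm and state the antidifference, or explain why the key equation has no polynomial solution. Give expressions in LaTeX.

s_k = \frac{k \left(- k - 5\right)}{k^{2} + 5 k + 4}

t_(k+1)/t_k = (k + 1)*(k + 4)**2/((k + 3)**2*(k + 6)).
Factor: A=k + 1; B=k + 6; C=k**2 + 6*k + 9.
Solve (k + 1)·f(k+1) − (k + 5)·f(k) = k**2 + 6*k + 9.
deg f ≤ 4 (via 1,1,2).
Match coefficients ⇒ f(k) = k*(k + 2)*(k + 3)*(k + 5)/8.
Certificate R = B(k−1)f/C = k*(k + 2)*(k + 5)**2/(8*(k + 3)) gives s_k = k*(-k - 5)/(k**2 + 5*k + 4).
Verify: 8*(-k - 3)/(k**4 + 12*k**3 + 49*k**2 + 78*k + 40) matches t_k.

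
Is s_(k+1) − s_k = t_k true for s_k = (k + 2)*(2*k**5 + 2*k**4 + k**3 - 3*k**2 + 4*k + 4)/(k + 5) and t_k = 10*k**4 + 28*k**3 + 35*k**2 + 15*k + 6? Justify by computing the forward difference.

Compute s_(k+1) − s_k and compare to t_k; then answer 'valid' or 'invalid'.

Invalid: residual 3*(-8*k**5 - 76*k**4 - 174*k**3 - 193*k**2 - 77*k - 26)/(k**2 + 11*k + 30) ≠ 0.

s_(k+1) = (2*k**6 + 18*k**5 + 65*k**4 + 119*k**3 + 115*k**2 + 67*k + 30)/(k + 6)
s_(k+1) − s_k = (10*k**6 + 114*k**5 + 415*k**4 + 718*k**3 + 642*k**2 + 285*k + 102)/(k**2 + 11*k + 30)
(s_(k+1) − s_k) − t_k = 3*(-8*k**5 - 76*k**4 - 174*k**3 - 193*k**2 - 77*k - 26)/(k**2 + 11*k + 30)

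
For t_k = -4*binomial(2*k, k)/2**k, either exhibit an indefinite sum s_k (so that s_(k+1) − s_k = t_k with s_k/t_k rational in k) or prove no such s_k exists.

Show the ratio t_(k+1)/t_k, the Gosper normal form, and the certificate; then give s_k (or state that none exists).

Compute t_(k+1)/t_k: get (2*k + 1)/(k + 1).
Factor: A=2*k + 1; B=k + 1; C=1.
Solve (2*k + 1)·f(k+1) − (k)·f(k) = 1.
deg f ≤ -1 (via 1,1,0).
Bound -1 < 0, so the key equation has no polynomial solution.

none (Gosper's algorithm certifies no s_k)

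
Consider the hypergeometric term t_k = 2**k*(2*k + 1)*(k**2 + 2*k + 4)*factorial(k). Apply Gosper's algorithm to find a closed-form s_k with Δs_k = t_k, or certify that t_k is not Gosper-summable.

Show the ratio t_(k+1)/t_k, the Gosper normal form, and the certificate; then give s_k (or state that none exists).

The ratio is 2*(k + 1)*(2*k + 3)*(2*k + (k + 1)**2 + 6)/((2*k + 1)*(k**2 + 2*k + 4)).
Take A(k)=2*k + 2, B(k)=1, C(k)=k**3 + 5*k**2/2 + 5*k + 2.
Solve (2*k + 2)·f(k+1) − (1)·f(k) = k**3 + 5*k**2/2 + 5*k + 2.
Degrees (1,0,3) ⇒ d ≤ 2.
Solve for f: f(k) = (k**2 + 2)/2 (degree 2 ≤ 2).
So s_k = (B(k−1)f/C)·t_k = ((k**2 + 2)/((2*k + 1)*(k**2 + 2*k + 4)))·t_k = 2**k*(k**2 + 2)*factorial(k).
s_(k+1) − s_k = 2**k*(2*k + 1)*(k**2 + 2*k + 4)*factorial(k) = t_k.

s_k = 2**k*(k**2 + 2)*factorial(k)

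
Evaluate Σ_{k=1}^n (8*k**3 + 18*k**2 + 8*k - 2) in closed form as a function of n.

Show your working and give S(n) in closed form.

S(n) = n*(2*n**3 + 10*n**2 + 15*n + 5)

Compute t_(k+1)/t_k: get (4*k**3 + 21*k**2 + 34*k + 16)/(4*k**3 + 9*k**2 + 4*k - 1).
A = 1, B = 1, C = k**3 + 9*k**2/4 + k - 1/4.
Solve (1)·f(k+1) − (1)·f(k) = k**3 + 9*k**2/4 + k - 1/4.
Degrees (0,0,3) ⇒ d ≤ 4.
Solving with deg f ≤ 4: f(k) = k*(k + 1)*(2*k**2 - 3)/8.
So s_k = (B(k−1)f/C)·t_k = (k*(2*k**2 - 3)/(2*(4*k**2 + 5*k - 1)))·t_k = k*(2*k**3 + 2*k**2 - 3*k - 3).
Check: Δs_k = 8*k**3 + 18*k**2 + 8*k - 2. ✓
Telescope: S(n) = s_(n+1) − s_(1) = 2*n**4 + 10*n**3 + 15*n**2 + 5*n - 2 − (-2) = n*(2*n**3 + 10*n**2 + 15*n + 5).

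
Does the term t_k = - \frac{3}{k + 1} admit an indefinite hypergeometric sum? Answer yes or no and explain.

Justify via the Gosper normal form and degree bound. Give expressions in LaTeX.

No. Not Gosper-summable.

The ratio is (k + 1)/(k + 2).
Factor: A=k + 1; B=k + 2; C=1.
Need (k + 1)·f(k+1) − (k + 1)·f(k) = 1.
deg f ≤ 0 (via 1,1,0).
Write f(k) = c0. Then LHS − RHS = -1, requiring -1 = 0: contradictory. No certificate.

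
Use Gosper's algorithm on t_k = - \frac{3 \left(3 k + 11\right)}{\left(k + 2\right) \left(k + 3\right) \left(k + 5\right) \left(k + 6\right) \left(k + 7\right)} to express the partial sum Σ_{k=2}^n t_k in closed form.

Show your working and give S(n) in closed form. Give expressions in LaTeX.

S(n) = \frac{3 \left(- n^{3} - 16 n^{2} - 81 n + 98\right)}{224 \left(n^{3} + 16 n^{2} + 81 n + 126\right)}

r(k) = (k + 2)*(k + 5)*(3*k + 14)/((k + 4)*(k + 8)*(3*k + 11)) after simplifying.
Gosper form: A/B · C(k+1)/C(k) with A=k + 2, B=k + 8, C=k**2 + 23*k/3 + 44/3.
Key eq: (k + 2)·f(k+1) = (k + 7)·f(k) + (k**2 + 23*k/3 + 44/3).
d = 5 from the (1,1,2) case.
Solving with deg f ≤ 5: f(k) = k*(k + 3)*(k + 4)*(k**2 + 13*k + 52)/180.
R(k) = B(k−1)·f(k)/C(k) = k*(k + 3)*(k + 7)*(k**2 + 13*k + 52)/(60*(3*k + 11)); s_k = R·t_k = k*(-k**2 - 13*k - 52)/(20*(k**3 + 13*k**2 + 52*k + 60)).
s_(k+1) − s_k = 3*(-3*k - 11)/(k**5 + 23*k**4 + 203*k**3 + 853*k**2 + 1692*k + 1260) = t_k.
Evaluate: s_(n+1) = (-n**3 - 16*n**2 - 81*n - 66)/(20*(n**3 + 16*n**2 + 81*n + 126)); subtract s_(2) = -41/1120 ⇒ S(n) = 3*(-n**3 - 16*n**2 - 81*n + 98)/(224*(n**3 + 16*n**2 + 81*n + 126)).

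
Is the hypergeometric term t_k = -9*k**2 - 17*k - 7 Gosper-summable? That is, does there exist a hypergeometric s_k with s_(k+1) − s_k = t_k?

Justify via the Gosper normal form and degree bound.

Compute t_(k+1)/t_k: get (9*k**2 + 35*k + 33)/(9*k**2 + 17*k + 7).
Normal form (A,B,C) = (1, 1, k**2 + 17*k/9 + 7/9).
f must satisfy (1)·f(k+1) − (1)·f(k) = k**2 + 17*k/9 + 7/9.
Bound: deg f ≤ 3.
Match coefficients ⇒ f(k) = k**2*(3*k + 4)/9.
Certificate R = B(k−1)f/C = k**2*(3*k + 4)/(9*k**2 + 17*k + 7) gives s_k = k**2*(-3*k - 4).
Check: Δs_k = -9*k**2 - 17*k - 7. ✓

Yes. s_k = k**2*(-3*k - 4).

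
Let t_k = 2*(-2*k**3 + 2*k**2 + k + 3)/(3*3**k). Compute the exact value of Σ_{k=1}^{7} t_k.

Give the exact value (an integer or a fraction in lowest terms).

Σ = -12010/6561

r(k) = (2*k**3 + 4*k**2 + k - 4)/(3*(2*k**3 - 2*k**2 - k - 3)) after simplifying.
Factor: A=1/3; B=1; C=k**3 - k**2 - k/2 - 3/2.
Need (1/3)·f(k+1) − (1)·f(k) = k**3 - k**2 - k/2 - 3/2.
Bound: deg f ≤ 3.
A polynomial solution: f(k) = -3*k*(2*k**2 + k + 3)/4.
So s_k = (B(k−1)f/C)·t_k = (-3*k*(2*k**2 + k + 3)/(2*(2*k**3 - 2*k**2 - k - 3)))·t_k = k*(2*k**2 + k + 3)/3**k.
Verify: 2*(-2*k**3 + 2*k**2 + k + 3)/(3*3**k) matches t_k.
Sum = s_(8) − s_(1); s_(8) = 1112/6561, s_(1) = 2 ⇒ -12010/6561.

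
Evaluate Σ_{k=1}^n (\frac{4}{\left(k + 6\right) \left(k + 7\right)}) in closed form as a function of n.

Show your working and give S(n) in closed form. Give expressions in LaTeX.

The ratio is (k + 6)/(k + 8).
So A=k + 6 and B=k + 8, with C=1.
Key eq: (k + 6)·f(k+1) = (k + 7)·f(k) + (1).
Bound: deg f ≤ 1.
A polynomial solution: f(k) = k/6.
Then R = B(k−1)f/C = k*(k + 7)/6, so s_k = R(k)·t_k = 2*k/(3*(k + 6)).
s_(k+1) − s_k = 4/(k**2 + 13*k + 42) = t_k.
Evaluate: s_(n+1) = 2*(n + 1)/(3*(n + 7)); subtract s_(1) = 2/21 ⇒ S(n) = 4*n/(7*(n + 7)).

S(n) = \frac{4 n}{7 \left(n + 7\right)}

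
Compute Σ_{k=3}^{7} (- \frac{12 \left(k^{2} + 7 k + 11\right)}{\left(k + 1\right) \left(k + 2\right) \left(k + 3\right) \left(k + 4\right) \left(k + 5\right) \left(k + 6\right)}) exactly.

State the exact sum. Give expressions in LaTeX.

Step 1: r(k) = (k + 1)*(7*k + (k + 1)**2 + 18)/((k + 7)*(k**2 + 7*k + 11)).
So A=k + 1 and B=k + 7, with C=k**2 + 7*k + 11.
Need (k + 1)·f(k+1) − (k + 6)·f(k) = k**2 + 7*k + 11.
d = 5 from the (1,1,2) case.
Match coefficients ⇒ f(k) = k*(k + 2)*(k + 4)*(k**2 + 9*k + 23)/45.
Get s_k = R·t_k = 4*k*(-k**2 - 9*k - 23)/(15*(k**3 + 9*k**2 + 23*k + 15)) with R(k) = B(k−1)f(k)/C(k) = k*(k + 2)*(k + 4)*(k + 6)*(k**2 + 9*k + 23)/(45*(k**2 + 7*k + 11)).
Δs = 12*(-k**2 - 7*k - 11)/(k**6 + 21*k**5 + 175*k**4 + 735*k**3 + 1624*k**2 + 1764*k + 720), as required.
Evaluate s at k=8 and k=3: -1696/6435 and -59/240; difference -365/20592.

Σ = -365/20592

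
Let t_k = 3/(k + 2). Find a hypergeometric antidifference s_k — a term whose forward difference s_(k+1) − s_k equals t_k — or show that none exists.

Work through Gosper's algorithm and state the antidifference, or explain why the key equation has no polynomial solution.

no hypergeometric antidifference exists

r(k) = (k + 2)/(k + 3) after simplifying.
So A=k + 2 and B=k + 3, with C=1.
f must satisfy (k + 2)·f(k+1) − (k + 2)·f(k) = 1.
Degrees (1,1,0) ⇒ d ≤ 0.
Generic f = c0 gives residual -1; -1 = 0 cannot hold, so t_k is not Gosper-summable.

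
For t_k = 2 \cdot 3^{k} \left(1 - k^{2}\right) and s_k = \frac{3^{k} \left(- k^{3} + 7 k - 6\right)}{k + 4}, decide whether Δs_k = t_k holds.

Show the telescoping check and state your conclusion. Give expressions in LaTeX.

s_(k+1) = 3**(k + 1)*(7*k - (k + 1)**3 + 1)/(k + 5)
s_(k+1) − s_k = 3**k*(-2*k**4 - 16*k**3 - 31*k**2 + 19*k + 30)/(k**2 + 9*k + 20)
(s_(k+1) − s_k) − t_k = 3**k*(2*k**3 + 7*k**2 + k - 10)/(k**2 + 9*k + 20)

Invalid: residual \frac{3^{k} \left(2 k^{3} + 7 k^{2} + k - 10\right)}{k^{2} + 9 k + 20} ≠ 0.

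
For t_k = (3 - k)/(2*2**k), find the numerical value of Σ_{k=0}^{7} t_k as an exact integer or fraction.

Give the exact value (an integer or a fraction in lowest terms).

Σ = 259/128

r(k) = (k - 2)/(2*(k - 3)) after simplifying.
Take A(k)=1/2, B(k)=1, C(k)=k - 3.
Solve (1/2)·f(k+1) − (1)·f(k) = k - 3.
From deg A=0, deg B=0, deg C=1: d=1.
Solve for f: f(k) = -2*(k - 2) (degree 1 ≤ 1).
So s_k = (B(k−1)f/C)·t_k = (-2*(k - 2)/(k - 3))·t_k = (k - 2)/2**k.
Check: Δs_k = (3 - k)/(2*2**k). ✓
Evaluate s at k=8 and k=0: 3/128 and -2; difference 259/128.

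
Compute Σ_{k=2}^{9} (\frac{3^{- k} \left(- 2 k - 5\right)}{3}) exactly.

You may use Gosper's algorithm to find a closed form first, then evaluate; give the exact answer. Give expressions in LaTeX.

Σ = -32792/59049

r(k) = (2*k + 7)/(3*(2*k + 5)) after simplifying.
So A=1/3 and B=1, with C=k + 5/2.
Key eq: (1/3)·f(k+1) = (1)·f(k) + (k + 5/2).
From deg A=0, deg B=0, deg C=1: d=1.
Match coefficients ⇒ f(k) = -3*(k + 3)/2.
Get s_k = R·t_k = (k + 3)/3**k with R(k) = B(k−1)f(k)/C(k) = -3*(k + 3)/(2*k + 5).
Verify: (-2*k - 5)/(3*3**k) matches t_k.
Sum = s_(10) − s_(2); s_(10) = 13/59049, s_(2) = 5/9 ⇒ -32792/59049.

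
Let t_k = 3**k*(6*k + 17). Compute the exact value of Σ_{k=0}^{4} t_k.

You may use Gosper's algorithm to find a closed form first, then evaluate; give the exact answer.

Step 1: r(k) = 3*(6*k + 23)/(6*k + 17).
Factor: A=3; B=1; C=k + 17/6.
Solve (3)·f(k+1) − (1)·f(k) = k + 17/6.
From deg A=0, deg B=0, deg C=1: d=1.
Solve for f: f(k) = (3*k + 4)/6 (degree 1 ≤ 1).
Then R = B(k−1)f/C = (3*k + 4)/(6*k + 17), so s_k = R(k)·t_k = 3**k*(3*k + 4).
Check: Δs_k = 3**k*(6*k + 17). ✓
Evaluate s at k=5 and k=0: 4617 and 4; difference 4613.

Σ = 4613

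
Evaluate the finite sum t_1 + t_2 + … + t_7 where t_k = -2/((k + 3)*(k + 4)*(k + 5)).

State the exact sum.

Step 1: r(k) = (k + 3)/(k + 6).
Factor: A=k + 3; B=k + 6; C=1.
Key eq: (k + 3)·f(k+1) = (k + 5)·f(k) + (1).
d = 2 from the (1,1,0) case.
Solving with deg f ≤ 2: f(k) = k*(k + 7)/24.
So s_k = (B(k−1)f/C)·t_k = (k*(k + 5)*(k + 7)/24)·t_k = k*(-k - 7)/(12*(k + 3)*(k + 4)).
Verify: -2/(k**3 + 12*k**2 + 47*k + 60) matches t_k.
Evaluate s at k=8 and k=1: -5/66 and -1/30; difference -7/165.

Σ = -7/165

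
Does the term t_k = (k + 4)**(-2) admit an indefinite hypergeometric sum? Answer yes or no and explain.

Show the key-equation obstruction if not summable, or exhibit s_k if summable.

Compute t_(k+1)/t_k: get (k + 4)**2/(k + 5)**2.
Take A(k)=k**2 + 8*k + 16, B(k)=k**2 + 10*k + 25, C(k)=1.
Set up (k**2 + 8*k + 16)·f(k+1) − (k**2 + 8*k + 16)·f(k) − (1) = 0.
Bound: deg f ≤ 0.
Generic f = c0 gives residual -1; -1 = 0 cannot hold, so t_k is not Gosper-summable.

No. Not Gosper-summable.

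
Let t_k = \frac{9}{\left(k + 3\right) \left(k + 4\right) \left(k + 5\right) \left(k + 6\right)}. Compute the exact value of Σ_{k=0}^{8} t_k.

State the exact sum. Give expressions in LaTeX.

Σ = 177/3640

r(k) = (k + 3)/(k + 7) after simplifying.
A = k + 3, B = k + 7, C = 1.
Solve (k + 3)·f(k+1) − (k + 6)·f(k) = 1.
From deg A=1, deg B=1, deg C=0: d=3.
Solving with deg f ≤ 3: f(k) = k*(k**2 + 12*k + 47)/180.
So s_k = (B(k−1)f/C)·t_k = (k*(k + 6)*(k**2 + 12*k + 47)/180)·t_k = k*(k**2 + 12*k + 47)/(20*(k + 3)*(k + 4)*(k + 5)).
Verify: 9/(k**4 + 18*k**3 + 119*k**2 + 342*k + 360) matches t_k.
Telescoping: Σ = s_(9) − s_(0) = 177/3640 − (0) = 177/3640.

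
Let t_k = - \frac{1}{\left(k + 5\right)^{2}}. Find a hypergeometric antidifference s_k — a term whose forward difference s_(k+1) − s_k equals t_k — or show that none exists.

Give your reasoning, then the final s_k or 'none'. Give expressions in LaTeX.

The ratio is (k + 5)**2/(k + 6)**2.
Normal form (A,B,C) = (k**2 + 10*k + 25, k**2 + 12*k + 36, 1).
Key eq: (k**2 + 10*k + 25)·f(k+1) = (k**2 + 10*k + 25)·f(k) + (1).
From deg A=2, deg B=2, deg C=0: d=0.
Write f(k) = c0. Then LHS − RHS = -1, requiring -1 = 0: contradictory. No certificate.

none (Gosper's algorithm certifies no s_k)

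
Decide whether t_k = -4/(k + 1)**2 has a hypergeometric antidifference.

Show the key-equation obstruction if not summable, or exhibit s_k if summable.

No. Not Gosper-summable.

Compute t_(k+1)/t_k: get (k + 1)**2/(k + 2)**2.
So A=k**2 + 2*k + 1 and B=k**2 + 4*k + 4, with C=1.
Solve (k**2 + 2*k + 1)·f(k+1) − (k**2 + 2*k + 1)·f(k) = 1.
Degrees (2,2,0) ⇒ d ≤ 0.
Generic f = c0 gives residual -1; -1 = 0 cannot hold, so t_k is not Gosper-summable.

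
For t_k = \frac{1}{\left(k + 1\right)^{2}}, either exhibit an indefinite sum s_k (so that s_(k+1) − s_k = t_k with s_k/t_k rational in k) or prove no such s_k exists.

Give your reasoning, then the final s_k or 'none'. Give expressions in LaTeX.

not Gosper-summable; s_k does not exist

Step 1: r(k) = (k + 1)**2/(k + 2)**2.
Gosper form: A/B · C(k+1)/C(k) with A=k**2 + 2*k + 1, B=k**2 + 4*k + 4, C=1.
Solve (k**2 + 2*k + 1)·f(k+1) − (k**2 + 2*k + 1)·f(k) = 1.
deg f ≤ 0 (via 2,2,0).
Put f(k) = c0: A·f(k+1) − B(k−1)·f(k) − C = -1; need -1 = 0 — inconsistent ⇒ no f, not summable.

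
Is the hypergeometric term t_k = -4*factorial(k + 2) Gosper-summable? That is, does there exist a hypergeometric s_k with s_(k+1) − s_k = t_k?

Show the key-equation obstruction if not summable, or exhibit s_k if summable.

No — key equation has no polynomial f.

Compute t_(k+1)/t_k: get k + 3.
Take A(k)=k + 3, B(k)=1, C(k)=1.
f must satisfy (k + 3)·f(k+1) − (1)·f(k) = 1.
d = -1 from the (1,0,0) case.
deg f ≤ -1 is impossible — no certificate.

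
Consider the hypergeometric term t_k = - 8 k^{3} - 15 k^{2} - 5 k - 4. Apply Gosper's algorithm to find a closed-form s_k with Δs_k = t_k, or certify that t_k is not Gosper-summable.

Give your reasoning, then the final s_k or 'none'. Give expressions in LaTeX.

s_k = k \left(- 2 k^{3} - k^{2} + 3 k - 4\right)

Compute t_(k+1)/t_k: get (8*k**3 + 39*k**2 + 59*k + 32)/(8*k**3 + 15*k**2 + 5*k + 4).
A = 1, B = 1, C = k**3 + 15*k**2/8 + 5*k/8 + 1/2.
Solve (1)·f(k+1) − (1)·f(k) = k**3 + 15*k**2/8 + 5*k/8 + 1/2.
d = 4 from the (0,0,3) case.
Solve for f: f(k) = k*(2*k**3 + k**2 - 3*k + 4)/8 (degree 4 ≤ 4).
Get s_k = R·t_k = k*(-2*k**3 - k**2 + 3*k - 4) with R(k) = B(k−1)f(k)/C(k) = k*(2*k**3 + k**2 - 3*k + 4)/(8*k**3 + 15*k**2 + 5*k + 4).
s_(k+1) − s_k = -8*k**3 - 15*k**2 - 5*k - 4 = t_k.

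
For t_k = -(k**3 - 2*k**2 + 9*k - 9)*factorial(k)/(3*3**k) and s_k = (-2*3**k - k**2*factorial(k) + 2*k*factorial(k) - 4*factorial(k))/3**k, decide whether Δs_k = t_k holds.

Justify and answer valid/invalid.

s_(k+1) = -(6*3**k + k**3*factorial(k) + k**2*factorial(k) + 3*k*factorial(k) + 3*factorial(k))/(3*3**k)
s_(k+1) − s_k = -(k**3 - 2*k**2 + 9*k - 9)*factorial(k)/(3*3**k)
(s_(k+1) − s_k) − t_k = 0

valid (s_(k+1) − s_k reduces to t_k)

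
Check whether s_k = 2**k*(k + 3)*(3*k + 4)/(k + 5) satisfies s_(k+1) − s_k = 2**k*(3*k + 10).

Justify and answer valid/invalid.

s_(k+1) = 2**(k + 1)*(k + 4)*(3*k + 7)/(k + 6)
s_(k+1) − s_k = 2**k*(3*k**3 + 37*k**2 + 156*k + 208)/(k**2 + 11*k + 30)
(s_(k+1) − s_k) − t_k = 2**(k + 1)*(-3*k**2 - 22*k - 46)/(k**2 + 11*k + 30)

Invalid: residual 2**(k + 1)*(-3*k**2 - 22*k - 46)/(k**2 + 11*k + 30) ≠ 0.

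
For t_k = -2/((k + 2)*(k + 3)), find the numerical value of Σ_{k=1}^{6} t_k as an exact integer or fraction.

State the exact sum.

Step 1: r(k) = (k + 2)/(k + 4).
Normal form (A,B,C) = (k + 2, k + 4, 1).
Need (k + 2)·f(k+1) − (k + 3)·f(k) = 1.
From deg A=1, deg B=1, deg C=0: d=1.
Solving with deg f ≤ 1: f(k) = k/2.
Certificate R = B(k−1)f/C = k*(k + 3)/2 gives s_k = -k/(k + 2).
Verify: -2/(k**2 + 5*k + 6) matches t_k.
Telescoping: Σ = s_(7) − s_(1) = -7/9 − (-1/3) = -4/9.

Σ = -4/9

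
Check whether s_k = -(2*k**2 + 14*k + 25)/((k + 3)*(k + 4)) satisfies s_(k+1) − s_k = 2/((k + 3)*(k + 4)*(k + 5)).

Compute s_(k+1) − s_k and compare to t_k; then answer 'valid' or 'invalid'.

Valid: the claim telescopes to t_k.

s_(k+1) = (-14*k - 2*(k + 1)**2 - 39)/((k + 4)*(k + 5))
s_(k+1) − s_k = 2/(k**3 + 12*k**2 + 47*k + 60)
(s_(k+1) − s_k) − t_k = 0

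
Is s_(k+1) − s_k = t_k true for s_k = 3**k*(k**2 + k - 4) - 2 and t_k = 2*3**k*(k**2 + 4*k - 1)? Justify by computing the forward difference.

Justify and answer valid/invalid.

s_(k+1) = 3**(k + 1)*(k + (k + 1)**2 - 3) - 2
s_(k+1) − s_k = 2*3**k*(k**2 + 4*k - 1)
(s_(k+1) − s_k) − t_k = 0

valid (s_(k+1) − s_k reduces to t_k)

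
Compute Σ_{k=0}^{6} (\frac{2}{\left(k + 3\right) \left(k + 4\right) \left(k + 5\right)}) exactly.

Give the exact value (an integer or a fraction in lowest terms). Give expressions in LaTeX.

r(k) = (k + 3)/(k + 6) after simplifying.
A = k + 3, B = k + 6, C = 1.
Solve (k + 3)·f(k+1) − (k + 5)·f(k) = 1.
d = 2 from the (1,1,0) case.
Solve for f: f(k) = k*(k + 7)/24 (degree 2 ≤ 2).
So s_k = (B(k−1)f/C)·t_k = (k*(k + 5)*(k + 7)/24)·t_k = k*(k + 7)/(12*(k + 3)*(k + 4)).
s_(k+1) − s_k = 2/(k**3 + 12*k**2 + 47*k + 60) = t_k.
Sum = s_(7) − s_(0); s_(7) = 49/660, s_(0) = 0 ⇒ 49/660.

Σ = 49/660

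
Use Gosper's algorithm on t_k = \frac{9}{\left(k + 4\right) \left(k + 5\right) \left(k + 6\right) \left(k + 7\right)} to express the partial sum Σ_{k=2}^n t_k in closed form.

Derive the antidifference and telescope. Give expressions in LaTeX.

S(n) = \frac{n^{3} + 18 n^{2} + 107 n - 126}{112 \left(n^{3} + 18 n^{2} + 107 n + 210\right)}

Step 1: r(k) = (k + 4)/(k + 8).
Take A(k)=k + 4, B(k)=k + 8, C(k)=1.
Key eq: (k + 4)·f(k+1) = (k + 7)·f(k) + (1).
From deg A=1, deg B=1, deg C=0: d=3.
Coefficient equations give f(k) = k*(k**2 + 15*k + 74)/360.
Certificate R = B(k−1)f/C = k*(k + 7)*(k**2 + 15*k + 74)/360 gives s_k = k*(k**2 + 15*k + 74)/(40*(k + 4)*(k + 5)*(k + 6)).
Δs = 9/(k**4 + 22*k**3 + 179*k**2 + 638*k + 840), as required.
Evaluate: s_(n+1) = (n**3 + 18*n**2 + 107*n + 90)/(40*(n**3 + 18*n**2 + 107*n + 210)); subtract s_(2) = 9/560 ⇒ S(n) = (n**3 + 18*n**2 + 107*n - 126)/(112*(n**3 + 18*n**2 + 107*n + 210)).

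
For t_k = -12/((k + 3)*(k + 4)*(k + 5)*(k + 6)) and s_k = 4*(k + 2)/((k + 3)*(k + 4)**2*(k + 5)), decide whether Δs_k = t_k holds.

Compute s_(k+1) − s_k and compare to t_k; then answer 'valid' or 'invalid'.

s_(k+1) = 4*(k + 3)/((k + 4)*(k + 5)**2*(k + 6))
s_(k+1) − s_k = 4*(-(k + 2)*(k + 5)*(k + 6) + (k + 3)**2*(k + 4))/((k + 3)*(k + 4)**2*(k + 5)**2*(k + 6))
(s_(k+1) − s_k) − t_k = 16*(2*k + 9)/(k**6 + 27*k**5 + 301*k**4 + 1773*k**3 + 5818*k**2 + 10080*k + 7200)

Invalid: residual 16*(2*k + 9)/(k**6 + 27*k**5 + 301*k**4 + 1773*k**3 + 5818*k**2 + 10080*k + 7200) ≠ 0.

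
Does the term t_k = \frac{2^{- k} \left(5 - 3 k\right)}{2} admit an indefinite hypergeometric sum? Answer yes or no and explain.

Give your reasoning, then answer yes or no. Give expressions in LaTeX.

Yes. s_k = 2^{- k} \left(3 k - 2\right).

r(k) = (3*k - 2)/(2*(3*k - 5)) after simplifying.
So A=1/2 and B=1, with C=k - 5/3.
Set up (1/2)·f(k+1) − (1)·f(k) − (k - 5/3) = 0.
d = 1 from the (0,0,1) case.
Solve for f: f(k) = -2*(3*k - 2)/3 (degree 1 ≤ 1).
So s_k = (B(k−1)f/C)·t_k = (-2*(3*k - 2)/(3*k - 5))·t_k = (3*k - 2)/2**k.
Verify: (5 - 3*k)/(2*2**k) matches t_k.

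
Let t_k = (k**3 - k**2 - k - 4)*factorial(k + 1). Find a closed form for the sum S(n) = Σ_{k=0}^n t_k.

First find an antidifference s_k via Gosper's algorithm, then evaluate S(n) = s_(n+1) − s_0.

S(n) = n**4*factorial(n) + n**3*factorial(n) - 5*n**2*factorial(n) - 7*n*factorial(n) - 2*factorial(n) - 2

r(k) = (k + 2)*(k - (k + 1)**3 + (k + 1)**2 + 5)/(-k**3 + k**2 + k + 4) after simplifying.
A = k + 2, B = 1, C = k**3 - k**2 - k - 4.
Solve (k + 2)·f(k+1) − (1)·f(k) = k**3 - k**2 - k - 4.
From deg A=1, deg B=0, deg C=3: d=2.
Coefficient equations give f(k) = k**2 - 4*k + 2.
Then R = B(k−1)f/C = (k**2 - 4*k + 2)/(k**3 - k**2 - k - 4), so s_k = R(k)·t_k = (k**2 - 4*k + 2)*factorial(k + 1).
Verify: (k**3 - k**2 - k - 4)*factorial(k + 1) matches t_k.
Telescope: S(n) = s_(n+1) − s_(0) = (n**2 - 2*n - 1)*factorial(n + 2) − (2) = n**4*factorial(n) + n**3*factorial(n) - 5*n**2*factorial(n) - 7*n*factorial(n) - 2*factorial(n) - 2.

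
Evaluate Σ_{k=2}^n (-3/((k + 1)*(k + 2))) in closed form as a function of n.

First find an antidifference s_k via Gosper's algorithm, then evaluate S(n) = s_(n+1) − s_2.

S(n) = (1 - n)/(n + 2)

r(k) = (k + 1)/(k + 3) after simplifying.
Normal form (A,B,C) = (k + 1, k + 3, 1).
f must satisfy (k + 1)·f(k+1) − (k + 2)·f(k) = 1.
deg f ≤ 1 (via 1,1,0).
Coefficient equations give f(k) = k.
R(k) = B(k−1)·f(k)/C(k) = k*(k + 2); s_k = R·t_k = -3*k/(k + 1).
Δs = -3/(k**2 + 3*k + 2), as required.
Telescope: S(n) = s_(n+1) − s_(2) = 3*(-n - 1)/(n + 2) − (-2) = (1 - n)/(n + 2).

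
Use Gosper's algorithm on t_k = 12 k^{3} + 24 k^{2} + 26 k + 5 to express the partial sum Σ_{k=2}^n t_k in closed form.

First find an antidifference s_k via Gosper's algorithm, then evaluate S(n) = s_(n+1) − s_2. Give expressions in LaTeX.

t_(k+1)/t_k = (12*k**3 + 60*k**2 + 110*k + 67)/(12*k**3 + 24*k**2 + 26*k + 5).
Factor: A=1; B=1; C=k**3 + 2*k**2 + 13*k/6 + 5/12.
Set up (1)·f(k+1) − (1)·f(k) − (k**3 + 2*k**2 + 13*k/6 + 5/12) = 0.
deg f ≤ 4 (via 0,0,3).
Match coefficients ⇒ f(k) = k*(3*k**3 + 2*k**2 + 4*k - 4)/12.
R(k) = B(k−1)·f(k)/C(k) = k*(3*k**3 + 2*k**2 + 4*k - 4)/(12*k**3 + 24*k**2 + 26*k + 5); s_k = R·t_k = k*(3*k**3 + 2*k**2 + 4*k - 4).
Δs = 12*k**3 + 24*k**2 + 26*k + 5, as required.
Telescope: S(n) = s_(n+1) − s_(2) = 3*n**4 + 14*n**3 + 28*n**2 + 22*n + 5 − (72) = 3*n**4 + 14*n**3 + 28*n**2 + 22*n - 67.

S(n) = 3 n^{4} + 14 n^{3} + 28 n^{2} + 22 n - 67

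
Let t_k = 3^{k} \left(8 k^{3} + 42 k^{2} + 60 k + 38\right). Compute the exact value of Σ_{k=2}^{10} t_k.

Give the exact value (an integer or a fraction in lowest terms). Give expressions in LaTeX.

Σ = 1013988942

Compute t_(k+1)/t_k: get 3*(4*k**3 + 33*k**2 + 84*k + 74)/(4*k**3 + 21*k**2 + 30*k + 19).
Factor: A=3; B=1; C=k**3 + 21*k**2/4 + 15*k/2 + 19/4.
Solve (3)·f(k+1) − (1)·f(k) = k**3 + 21*k**2/4 + 15*k/2 + 19/4.
From deg A=0, deg B=0, deg C=3: d=3.
Match coefficients ⇒ f(k) = (k + 1)*(4*k**2 - k + 4)/8.
Certificate R = B(k−1)f/C = (k + 1)*(4*k**2 - k + 4)/(2*(4*k**3 + 21*k**2 + 30*k + 19)) gives s_k = 3**k*(4*k**3 + 3*k**2 + 3*k + 4).
Δs = 3**k*(8*k**3 + 42*k**2 + 60*k + 38), as required.
Sum = s_(11) − s_(2); s_(11) = 1013989428, s_(2) = 486 ⇒ 1013988942.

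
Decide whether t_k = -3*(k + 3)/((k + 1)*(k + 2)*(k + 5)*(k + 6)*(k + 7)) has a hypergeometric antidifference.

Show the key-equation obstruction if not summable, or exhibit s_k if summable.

Yes. s_k = k*(-k**2 - 12*k - 41)/(30*(k**3 + 12*k**2 + 41*k + 30)).

t_(k+1)/t_k = (k + 1)*(k + 4)*(k + 5)/((k + 3)**2*(k + 8)).
Factor: A=k + 1; B=k + 8; C=k**3 + 10*k**2 + 33*k + 36.
Set up (k + 1)·f(k+1) − (k + 7)·f(k) − (k**3 + 10*k**2 + 33*k + 36) = 0.
Degrees (1,1,3) ⇒ d ≤ 6.
Solving with deg f ≤ 6: f(k) = k*(k + 2)*(k + 3)*(k + 4)*(k**2 + 12*k + 41)/90.
Certificate R = B(k−1)f/C = k*(k + 2)*(k + 7)*(k**2 + 12*k + 41)/(90*(k + 3)) gives s_k = k*(-k**2 - 12*k - 41)/(30*(k**3 + 12*k**2 + 41*k + 30)).
s_(k+1) − s_k = 3*(-k - 3)/(k**5 + 21*k**4 + 163*k**3 + 567*k**2 + 844*k + 420) = t_k.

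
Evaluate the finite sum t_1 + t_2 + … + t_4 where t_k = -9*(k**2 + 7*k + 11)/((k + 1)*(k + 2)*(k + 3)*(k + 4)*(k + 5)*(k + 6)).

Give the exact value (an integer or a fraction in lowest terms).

Σ = -9/160

Ratio r(k) = (k + 1)*(7*k + (k + 1)**2 + 18)/((k + 7)*(k**2 + 7*k + 11)).
Normal form (A,B,C) = (k + 1, k + 7, k**2 + 7*k + 11).
Need (k + 1)·f(k+1) − (k + 6)·f(k) = k**2 + 7*k + 11.
deg f ≤ 5 (via 1,1,2).
A polynomial solution: f(k) = k*(k + 2)*(k + 4)*(k**2 + 9*k + 23)/45.
Certificate R = B(k−1)f/C = k*(k + 2)*(k + 4)*(k + 6)*(k**2 + 9*k + 23)/(45*(k**2 + 7*k + 11)) gives s_k = k*(-k**2 - 9*k - 23)/(5*(k**3 + 9*k**2 + 23*k + 15)).
Check: Δs_k = 9*(-k**2 - 7*k - 11)/(k**6 + 21*k**5 + 175*k**4 + 735*k**3 + 1624*k**2 + 1764*k + 720). ✓
Sum = s_(5) − s_(1); s_(5) = -31/160, s_(1) = -11/80 ⇒ -9/160.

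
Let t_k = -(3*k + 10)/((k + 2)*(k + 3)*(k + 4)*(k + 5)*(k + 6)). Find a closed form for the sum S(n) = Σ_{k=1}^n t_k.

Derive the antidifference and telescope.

S(n) = n*(-n**2 - 14*n - 63)/(90*(n**3 + 14*n**2 + 63*n + 90))

Step 1: r(k) = (k + 2)*(3*k + 13)/((k + 7)*(3*k + 10)).
So A=k + 2 and B=k + 7, with C=k + 10/3.
Solve (k + 2)·f(k+1) − (k + 6)·f(k) = k + 10/3.
Degrees (1,1,1) ⇒ d ≤ 4.
A polynomial solution: f(k) = k*(k + 3)*(k**2 + 11*k + 38)/120.
So s_k = (B(k−1)f/C)·t_k = (k*(k + 3)*(k + 6)*(k**2 + 11*k + 38)/(40*(3*k + 10)))·t_k = k*(-k**2 - 11*k - 38)/(40*(k**3 + 11*k**2 + 38*k + 40)).
Verify: (-3*k - 10)/(k**5 + 20*k**4 + 155*k**3 + 580*k**2 + 1044*k + 720) matches t_k.
Σ_(k=1)^n t_k = s_(n+1) − s_(1) = ((-n**3 - 14*n**2 - 63*n - 50)/(40*(n**3 + 14*n**2 + 63*n + 90))) − (-1/72), i.e. n*(-n**2 - 14*n - 63)/(90*(n**3 + 14*n**2 + 63*n + 90)).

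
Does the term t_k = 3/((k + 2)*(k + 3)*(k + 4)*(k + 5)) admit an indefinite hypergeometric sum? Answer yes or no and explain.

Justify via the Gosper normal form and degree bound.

Yes. s_k = k*(k**2 + 9*k + 26)/(24*(k + 2)*(k + 3)*(k + 4)).

Step 1: r(k) = (k + 2)/(k + 6).
Normal form (A,B,C) = (k + 2, k + 6, 1).
Need (k + 2)·f(k+1) − (k + 5)·f(k) = 1.
deg f ≤ 3 (via 1,1,0).
Solve for f: f(k) = k*(k**2 + 9*k + 26)/72 (degree 3 ≤ 3).
R(k) = B(k−1)·f(k)/C(k) = k*(k + 5)*(k**2 + 9*k + 26)/72; s_k = R·t_k = k*(k**2 + 9*k + 26)/(24*(k + 2)*(k + 3)*(k + 4)).
Δs = 3/(k**4 + 14*k**3 + 71*k**2 + 154*k + 120), as required.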